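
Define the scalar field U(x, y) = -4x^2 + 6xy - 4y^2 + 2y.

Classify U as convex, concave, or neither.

concave

U is quadratic, so its Hessian is the constant matrix H = [[-8, 6], [6, -8]].
det(H) = 28, tr(H) = -16.
det(H) > 0 and tr(H) < 0, so H is negative definite everywhere: concave.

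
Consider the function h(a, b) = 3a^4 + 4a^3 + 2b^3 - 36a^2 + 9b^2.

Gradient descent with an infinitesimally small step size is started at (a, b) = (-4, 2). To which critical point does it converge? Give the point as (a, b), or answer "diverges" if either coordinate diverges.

h is separable, so gradient descent decouples: a follows -∂h/∂a, b follows -∂h/∂b.
∂h/∂a = 12a(a - 2)(a + 3); at a=-4 this is -288, so a increases.
∂h/∂b = 6b(b + 3); at b=2 this is 60, so b decreases.
a converges to its nearest critical value -3 (a local min of the a-part); b converges to 0. The iterate converges to (-3, 0).

(-3, 0)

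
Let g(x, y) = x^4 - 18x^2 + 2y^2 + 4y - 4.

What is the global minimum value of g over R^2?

g(x,y) separates as P(x) + Q(y) − 4, so its minimum is min P + min Q − 4.
P'(x) = 4x(x - 3)(x + 3) vanishes at x ∈ {-3, 0, 3}; Q'(y) = 4y + 4 vanishes at y ∈ {-1}.
Local minima of P (where P''>0): P(-3)=-81, P(3)=-81. Local minima of Q: Q(-1)=-2.
So the global minimum of g is P(-3) + Q(-1) − 4 = -81 − 2 − 4 = -87, attained at (-3, -1).

-87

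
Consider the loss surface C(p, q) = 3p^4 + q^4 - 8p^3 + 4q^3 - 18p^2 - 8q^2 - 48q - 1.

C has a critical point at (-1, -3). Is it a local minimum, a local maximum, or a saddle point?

The mixed partial ∂²C/∂p∂q is 0, so the Hessian at any point is diag(C_pp, C_qq) = diag(12(3p^2 - 4p - 3), 4(3q^2 + 6q - 4)).
At (-1, -3): H = diag(48, 20).
Both eigenvalues are positive, so H is positive definite: a local minimum.

local minimum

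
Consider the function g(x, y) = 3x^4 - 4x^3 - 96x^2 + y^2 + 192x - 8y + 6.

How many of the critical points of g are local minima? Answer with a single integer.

g separates as a function of x plus a function of y, so ∇g=0 decouples.
∂g/∂x = 12(x - 4)(x - 1)(x + 4) = 0 at x ∈ {-4, 1, 4}; ∂g/∂y = 2(y - 4) = 0 at y ∈ {4}.
The Hessian is diagonal: diag(g_xx, g_yy). Second derivatives: g_xx(-4)=480, g_xx(1)=-180, g_xx(4)=288; g_yy(4)=2.
Local minima occur where both diagonal entries positive: (-4, 4), (4, 4). Count: 2.

2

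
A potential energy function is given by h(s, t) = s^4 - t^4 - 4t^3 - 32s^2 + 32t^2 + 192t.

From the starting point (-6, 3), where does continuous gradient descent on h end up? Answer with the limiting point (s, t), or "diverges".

(-4, -3)

h is separable, so gradient descent decouples: s follows -∂h/∂s, t follows -∂h/∂t.
∂h/∂s = 4s(s - 4)(s + 4); at s=-6 this is -480, so s increases.
∂h/∂t = -4(t - 4)(t + 3)(t + 4); at t=3 this is 168, so t decreases.
s converges to its nearest critical value -4 (a local min of the s-part); t converges to -3. The iterate converges to (-4, -3).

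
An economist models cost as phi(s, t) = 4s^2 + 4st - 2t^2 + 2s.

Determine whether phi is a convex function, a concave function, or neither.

phi is quadratic, so its Hessian is the constant matrix H = [[8, 4], [4, -4]].
det(H) = -48, tr(H) = 4.
det(H) < 0, so H is indefinite: neither convex nor concave.

neither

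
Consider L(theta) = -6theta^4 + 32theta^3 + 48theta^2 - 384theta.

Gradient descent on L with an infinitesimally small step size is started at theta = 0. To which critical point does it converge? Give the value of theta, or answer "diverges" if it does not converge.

2

L'(theta) = -24(theta - 4)(theta - 2)(theta + 2), so L'(0) = -384.
Gradient descent moves in the -L' direction, i.e. theta is increasing.
The nearest critical point in that direction is theta = 2, where L'' = 192 > 0 (a local minimum). The iterate converges there.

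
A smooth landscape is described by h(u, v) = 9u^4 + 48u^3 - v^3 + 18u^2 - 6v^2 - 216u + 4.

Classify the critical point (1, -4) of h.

The mixed partial ∂²h/∂u∂v is 0, so the Hessian at any point is diag(h_uu, h_vv) = diag(36(3u^2 + 8u + 1), -6(v + 2)).
At (1, -4): H = diag(432, 12).
Both eigenvalues are positive, so H is positive definite: a local minimum.

local minimum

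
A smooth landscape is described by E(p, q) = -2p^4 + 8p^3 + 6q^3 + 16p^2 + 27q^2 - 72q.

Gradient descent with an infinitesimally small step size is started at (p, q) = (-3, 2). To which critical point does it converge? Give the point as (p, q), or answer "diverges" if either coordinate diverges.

diverges

E is separable, so gradient descent decouples: p follows -∂E/∂p, q follows -∂E/∂q.
∂E/∂p = -8p(p - 4)(p + 1); at p=-3 this is 336, so p decreases.
∂E/∂q = 18(q - 1)(q + 4); at q=2 this is 108, so q decreases.
The p-coordinate has no critical point in that direction and runs off to infinity.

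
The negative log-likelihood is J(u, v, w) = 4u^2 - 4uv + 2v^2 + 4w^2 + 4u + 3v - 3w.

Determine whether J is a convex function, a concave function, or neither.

J is quadratic, so its Hessian is the constant matrix H = [[8, -4, 0], [-4, 4, 0], [0, 0, 8]].
Leading principal minors: 8, 16, 128.
All positive ⇒ H ≻ 0 ⇒ convex.

convex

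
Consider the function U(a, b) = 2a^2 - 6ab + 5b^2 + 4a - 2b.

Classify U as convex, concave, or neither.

U is quadratic, so its Hessian is the constant matrix H = [[4, -6], [-6, 10]].
det(H) = 4, tr(H) = 14.
det(H) > 0 and tr(H) > 0, so H is positive definite everywhere: convex.

convex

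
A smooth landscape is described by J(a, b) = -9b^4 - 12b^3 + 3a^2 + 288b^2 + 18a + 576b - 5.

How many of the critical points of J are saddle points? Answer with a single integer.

J separates as a function of a plus a function of b, so ∇J=0 decouples.
∂J/∂a = 6(a + 3) = 0 at a ∈ {-3}; ∂J/∂b = -36(b - 4)(b + 1)(b + 4) = 0 at b ∈ {-4, -1, 4}.
The Hessian is diagonal: diag(J_aa, J_bb). Second derivatives: J_aa(-3)=6; J_bb(-4)=-864, J_bb(-1)=540, J_bb(4)=-1440.
Saddle points occur where the two diagonal entries have opposite signs: (-3, -4), (-3, 4). Count: 2.

2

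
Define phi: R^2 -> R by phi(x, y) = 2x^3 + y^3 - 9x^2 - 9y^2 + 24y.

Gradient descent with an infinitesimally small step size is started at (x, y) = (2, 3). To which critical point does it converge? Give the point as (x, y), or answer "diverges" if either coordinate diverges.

phi is separable, so gradient descent decouples: x follows -∂phi/∂x, y follows -∂phi/∂y.
∂phi/∂x = 6x(x - 3); at x=2 this is -12, so x increases.
∂phi/∂y = 3(y - 4)(y - 2); at y=3 this is -3, so y increases.
x converges to its nearest critical value 3 (a local min of the x-part); y converges to 4. The iterate converges to (3, 4).

(3, 4)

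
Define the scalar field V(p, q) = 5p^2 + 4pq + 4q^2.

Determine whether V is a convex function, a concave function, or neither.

V is quadratic, so its Hessian is the constant matrix H = [[10, 4], [4, 8]].
det(H) = 64, tr(H) = 18.
det(H) > 0 and tr(H) > 0, so H is positive definite everywhere: convex.

convex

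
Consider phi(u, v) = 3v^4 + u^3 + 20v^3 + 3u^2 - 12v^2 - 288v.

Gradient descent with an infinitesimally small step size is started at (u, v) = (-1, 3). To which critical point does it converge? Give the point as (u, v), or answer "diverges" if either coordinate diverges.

phi is separable, so gradient descent decouples: u follows -∂phi/∂u, v follows -∂phi/∂v.
∂phi/∂u = 3u(u + 2); at u=-1 this is -3, so u increases.
∂phi/∂v = 12(v - 2)(v + 3)(v + 4); at v=3 this is 504, so v decreases.
u converges to its nearest critical value 0 (a local min of the u-part); v converges to 2. The iterate converges to (0, 2).

(0, 2)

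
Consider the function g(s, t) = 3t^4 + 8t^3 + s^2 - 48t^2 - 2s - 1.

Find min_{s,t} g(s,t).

-514

g(s,t) separates as P(s) + Q(t) − 1, so its minimum is min P + min Q − 1.
P'(s) = 2s - 2 vanishes at s ∈ {1}; Q'(t) = 12t(t - 2)(t + 4) vanishes at t ∈ {-4, 0, 2}.
Local minima of P (where P''>0): P(1)=-1. Local minima of Q: Q(-4)=-512, Q(2)=-80.
So the global minimum of g is P(1) + Q(-4) − 1 = -1 − 512 − 1 = -514, attained at (1, -4).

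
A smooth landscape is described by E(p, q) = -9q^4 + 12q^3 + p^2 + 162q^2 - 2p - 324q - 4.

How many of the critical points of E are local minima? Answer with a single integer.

1

E separates as a function of p plus a function of q, so ∇E=0 decouples.
∂E/∂p = 2(p - 1) = 0 at p ∈ {1}; ∂E/∂q = -36(q - 3)(q - 1)(q + 3) = 0 at q ∈ {-3, 1, 3}.
The Hessian is diagonal: diag(E_pp, E_qq). Second derivatives: E_pp(1)=2; E_qq(-3)=-864, E_qq(1)=288, E_qq(3)=-432.
Local minima occur where both diagonal entries positive: (1, 1). Count: 1.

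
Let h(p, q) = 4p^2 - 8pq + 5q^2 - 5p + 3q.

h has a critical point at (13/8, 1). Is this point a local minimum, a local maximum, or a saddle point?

The Hessian of h is constant: H = [[8, -8], [-8, 10]].
det(H) = 8·10 − (-8)² = 16.
det(H) > 0 and tr(H) = 18 > 0, so H is positive definite and the point is a local minimum.

local minimum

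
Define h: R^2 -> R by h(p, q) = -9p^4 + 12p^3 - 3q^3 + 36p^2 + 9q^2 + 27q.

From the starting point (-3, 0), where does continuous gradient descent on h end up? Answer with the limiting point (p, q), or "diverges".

diverges

h is separable, so gradient descent decouples: p follows -∂h/∂p, q follows -∂h/∂q.
∂h/∂p = -36p(p - 2)(p + 1); at p=-3 this is 1080, so p decreases.
∂h/∂q = -9(q - 3)(q + 1); at q=0 this is 27, so q decreases.
The p-coordinate has no critical point in that direction and runs off to infinity.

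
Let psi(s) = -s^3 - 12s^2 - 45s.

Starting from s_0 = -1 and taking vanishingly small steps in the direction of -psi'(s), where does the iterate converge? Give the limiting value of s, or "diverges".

diverges

psi'(s) = -3(s + 3)(s + 5), so psi'(-1) = -24.
Gradient descent moves in the -psi' direction, i.e. s is increasing.
There is no critical point above s=-1, and psi' keeps the same sign, so the iterate runs off to +∞.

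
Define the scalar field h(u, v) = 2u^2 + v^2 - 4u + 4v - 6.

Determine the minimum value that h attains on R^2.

h(u,v) separates as P(u) + Q(v) − 6, so its minimum is min P + min Q − 6.
P'(u) = 4u - 4 vanishes at u ∈ {1}; Q'(v) = 2v + 4 vanishes at v ∈ {-2}.
Local minima of P (where P''>0): P(1)=-2. Local minima of Q: Q(-2)=-4.
So the global minimum of h is P(1) + Q(-2) − 6 = -2 − 4 − 6 = -12, attained at (1, -2).

-12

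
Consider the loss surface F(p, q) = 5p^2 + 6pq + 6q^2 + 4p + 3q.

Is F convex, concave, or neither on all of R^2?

F is quadratic, so its Hessian is the constant matrix H = [[10, 6], [6, 12]].
det(H) = 84, tr(H) = 22.
det(H) > 0 and tr(H) > 0, so H is positive definite everywhere: convex.

convex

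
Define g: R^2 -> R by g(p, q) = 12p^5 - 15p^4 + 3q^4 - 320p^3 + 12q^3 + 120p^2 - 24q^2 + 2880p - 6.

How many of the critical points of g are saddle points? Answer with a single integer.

6

g separates as a function of p plus a function of q, so ∇g=0 decouples.
∂g/∂p = 60(p - 4)(p - 2)(p + 2)(p + 3) = 0 at p ∈ {-3, -2, 2, 4}; ∂g/∂q = 12q(q - 1)(q + 4) = 0 at q ∈ {-4, 0, 1}.
The Hessian is diagonal: diag(g_pp, g_qq). Second derivatives: g_pp(-3)=-2100, g_pp(-2)=1440, g_pp(2)=-2400, g_pp(4)=5040; g_qq(-4)=240, g_qq(0)=-48, g_qq(1)=60.
Saddle points occur where the two diagonal entries have opposite signs: (-3, -4), (-3, 1), (-2, 0), (2, -4), (2, 1), (4, 0). Count: 6.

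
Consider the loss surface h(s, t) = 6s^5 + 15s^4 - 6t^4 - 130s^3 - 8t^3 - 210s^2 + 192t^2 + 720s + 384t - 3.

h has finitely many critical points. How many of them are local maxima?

4

h separates as a function of s plus a function of t, so ∇h=0 decouples.
∂h/∂s = 30(s - 3)(s - 1)(s + 2)(s + 4) = 0 at s ∈ {-4, -2, 1, 3}; ∂h/∂t = -24(t - 4)(t + 1)(t + 4) = 0 at t ∈ {-4, -1, 4}.
The Hessian is diagonal: diag(h_ss, h_tt). Second derivatives: h_ss(-4)=-2100, h_ss(-2)=900, h_ss(1)=-900, h_ss(3)=2100; h_tt(-4)=-576, h_tt(-1)=360, h_tt(4)=-960.
Local maxima occur where both diagonal entries negative: (-4, -4), (-4, 4), (1, -4), (1, 4). Count: 4.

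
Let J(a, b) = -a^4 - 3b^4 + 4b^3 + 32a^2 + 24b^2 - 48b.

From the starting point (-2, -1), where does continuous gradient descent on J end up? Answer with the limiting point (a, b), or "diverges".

J is separable, so gradient descent decouples: a follows -∂J/∂a, b follows -∂J/∂b.
∂J/∂a = -4a(a - 4)(a + 4); at a=-2 this is -96, so a increases.
∂J/∂b = -12(b - 2)(b - 1)(b + 2); at b=-1 this is -72, so b increases.
a converges to its nearest critical value 0 (a local min of the a-part); b converges to 1. The iterate converges to (0, 1).

(0, 1)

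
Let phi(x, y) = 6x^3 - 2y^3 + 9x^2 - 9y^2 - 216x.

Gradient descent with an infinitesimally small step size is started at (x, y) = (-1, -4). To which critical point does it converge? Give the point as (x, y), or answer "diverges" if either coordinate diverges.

(3, -3)

phi is separable, so gradient descent decouples: x follows -∂phi/∂x, y follows -∂phi/∂y.
∂phi/∂x = 18(x - 3)(x + 4); at x=-1 this is -216, so x increases.
∂phi/∂y = -6y(y + 3); at y=-4 this is -24, so y increases.
x converges to its nearest critical value 3 (a local min of the x-part); y converges to -3. The iterate converges to (3, -3).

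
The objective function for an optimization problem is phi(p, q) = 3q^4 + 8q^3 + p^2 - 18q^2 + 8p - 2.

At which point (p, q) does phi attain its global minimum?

(-4, -3)

phi(p,q) separates as A(p) + B(q) − 2, so its minimum is min A + min B − 2.
A'(p) = 2p + 8 vanishes at p ∈ {-4}; B'(q) = 12q(q - 1)(q + 3) vanishes at q ∈ {-3, 0, 1}.
Local minima of A (where A''>0): A(-4)=-16. Local minima of B: B(-3)=-135, B(1)=-7.
So the global minimum of phi is A(-4) + B(-3) − 2 = -16 − 135 − 2 = -153, attained at (-4, -3).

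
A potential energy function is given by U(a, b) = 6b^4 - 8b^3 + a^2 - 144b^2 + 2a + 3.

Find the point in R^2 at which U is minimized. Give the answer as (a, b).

(-1, 4)

U(a,b) separates as P(a) + Q(b) + 3, so its minimum is min P + min Q + 3.
P'(a) = 2a + 2 vanishes at a ∈ {-1}; Q'(b) = 24b(b - 4)(b + 3) vanishes at b ∈ {-3, 0, 4}.
Local minima of P (where P''>0): P(-1)=-1. Local minima of Q: Q(-3)=-594, Q(4)=-1280.
So the global minimum of U is P(-1) + Q(4) + 3 = -1 − 1280 + 3 = -1278, attained at (-1, 4).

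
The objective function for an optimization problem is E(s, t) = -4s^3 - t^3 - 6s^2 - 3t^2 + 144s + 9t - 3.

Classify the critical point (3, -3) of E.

The mixed partial ∂²E/∂s∂t is 0, so the Hessian at any point is diag(E_ss, E_tt) = diag(-12(2s + 1), -6(t + 1)).
At (3, -3): H = diag(-84, 12).
The eigenvalues have opposite signs, so H is indefinite: a saddle point.

saddle point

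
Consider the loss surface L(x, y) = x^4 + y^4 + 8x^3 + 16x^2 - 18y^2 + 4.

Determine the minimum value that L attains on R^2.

L(x,y) separates as P(x) + Q(y) + 4, so its minimum is min P + min Q + 4.
P'(x) = 4x(x + 2)(x + 4) vanishes at x ∈ {-4, -2, 0}; Q'(y) = 4y(y - 3)(y + 3) vanishes at y ∈ {-3, 0, 3}.
Local minima of P (where P''>0): P(-4)=0, P(0)=0. Local minima of Q: Q(-3)=-81, Q(3)=-81.
So the global minimum of L is P(-4) + Q(-3) + 4 = 0 − 81 + 4 = -77, attained at (-4, -3).

-77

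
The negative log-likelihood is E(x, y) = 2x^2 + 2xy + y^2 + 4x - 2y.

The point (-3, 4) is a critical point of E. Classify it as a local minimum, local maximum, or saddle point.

local minimum

The Hessian of E is constant: H = [[4, 2], [2, 2]].
det(H) = 4·2 − 2² = 4.
det(H) > 0 and tr(H) = 6 > 0, so H is positive definite and the point is a local minimum.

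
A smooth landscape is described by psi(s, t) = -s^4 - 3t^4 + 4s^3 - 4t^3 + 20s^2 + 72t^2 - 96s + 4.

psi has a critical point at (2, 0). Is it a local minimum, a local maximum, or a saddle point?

local minimum

The mixed partial ∂²psi/∂s∂t is 0, so the Hessian at any point is diag(psi_ss, psi_tt) = diag(4(-3s^2 + 6s + 10), 12(-3t^2 - 2t + 12)).
At (2, 0): H = diag(40, 144).
Both eigenvalues are positive, so H is positive definite: a local minimum.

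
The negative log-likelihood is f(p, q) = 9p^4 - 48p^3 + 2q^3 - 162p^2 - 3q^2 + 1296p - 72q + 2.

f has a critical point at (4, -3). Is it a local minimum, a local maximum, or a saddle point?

saddle point

The mixed partial ∂²f/∂p∂q is 0, so the Hessian at any point is diag(f_pp, f_qq) = diag(36(3p^2 - 8p - 9), 6(2q - 1)).
At (4, -3): H = diag(252, -42).
The eigenvalues have opposite signs, so H is indefinite: a saddle point.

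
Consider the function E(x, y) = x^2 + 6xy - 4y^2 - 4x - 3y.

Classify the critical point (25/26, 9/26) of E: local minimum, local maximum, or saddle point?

saddle point

The Hessian of E is constant: H = [[2, 6], [6, -8]].
det(H) = 2·(-8) − 6² = -52.
Since det(H) < 0, H is indefinite and the critical point is a saddle point.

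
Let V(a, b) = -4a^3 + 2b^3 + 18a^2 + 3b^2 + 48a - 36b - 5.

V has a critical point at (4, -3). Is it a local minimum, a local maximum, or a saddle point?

The mixed partial ∂²V/∂a∂b is 0, so the Hessian at any point is diag(V_aa, V_bb) = diag(12(-2a + 3), 6(2b + 1)).
At (4, -3): H = diag(-60, -30).
Both eigenvalues are negative, so H is negative definite: a local maximum.

local maximum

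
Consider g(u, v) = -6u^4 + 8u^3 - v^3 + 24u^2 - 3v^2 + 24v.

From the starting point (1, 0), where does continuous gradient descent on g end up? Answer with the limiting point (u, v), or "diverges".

g is separable, so gradient descent decouples: u follows -∂g/∂u, v follows -∂g/∂v.
∂g/∂u = -24u(u - 2)(u + 1); at u=1 this is 48, so u decreases.
∂g/∂v = -3(v - 2)(v + 4); at v=0 this is 24, so v decreases.
u converges to its nearest critical value 0 (a local min of the u-part); v converges to -4. The iterate converges to (0, -4).

(0, -4)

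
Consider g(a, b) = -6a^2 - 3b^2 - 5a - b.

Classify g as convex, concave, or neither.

concave

g is quadratic, so its Hessian is the constant matrix H = [[-12, 0], [0, -6]].
det(H) = 72, tr(H) = -18.
det(H) > 0 and tr(H) < 0, so H is negative definite everywhere: concave.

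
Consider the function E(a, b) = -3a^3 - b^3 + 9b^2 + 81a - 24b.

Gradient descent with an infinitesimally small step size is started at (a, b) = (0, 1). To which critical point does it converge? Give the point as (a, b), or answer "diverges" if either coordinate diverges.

E is separable, so gradient descent decouples: a follows -∂E/∂a, b follows -∂E/∂b.
∂E/∂a = -9(a - 3)(a + 3); at a=0 this is 81, so a decreases.
∂E/∂b = -3(b - 4)(b - 2); at b=1 this is -9, so b increases.
a converges to its nearest critical value -3 (a local min of the a-part); b converges to 2. The iterate converges to (-3, 2).

(-3, 2)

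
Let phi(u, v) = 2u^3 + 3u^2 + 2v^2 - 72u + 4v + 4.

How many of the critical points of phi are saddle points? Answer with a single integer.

1

phi separates as a function of u plus a function of v, so ∇phi=0 decouples.
∂phi/∂u = 6(u - 3)(u + 4) = 0 at u ∈ {-4, 3}; ∂phi/∂v = 4(v + 1) = 0 at v ∈ {-1}.
The Hessian is diagonal: diag(phi_uu, phi_vv). Second derivatives: phi_uu(-4)=-42, phi_uu(3)=42; phi_vv(-1)=4.
Saddle points occur where the two diagonal entries have opposite signs: (-4, -1). Count: 1.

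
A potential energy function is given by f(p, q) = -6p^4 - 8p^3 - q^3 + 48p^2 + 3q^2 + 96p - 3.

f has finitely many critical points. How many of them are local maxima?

f separates as a function of p plus a function of q, so ∇f=0 decouples.
∂f/∂p = -24(p - 2)(p + 1)(p + 2) = 0 at p ∈ {-2, -1, 2}; ∂f/∂q = -3q(q - 2) = 0 at q ∈ {0, 2}.
The Hessian is diagonal: diag(f_pp, f_qq). Second derivatives: f_pp(-2)=-96, f_pp(-1)=72, f_pp(2)=-288; f_qq(0)=6, f_qq(2)=-6.
Local maxima occur where both diagonal entries negative: (-2, 2), (2, 2). Count: 2.

2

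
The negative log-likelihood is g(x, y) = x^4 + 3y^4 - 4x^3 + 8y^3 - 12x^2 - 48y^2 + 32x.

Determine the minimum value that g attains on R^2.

g(x,y) separates as P(x) + Q(y), so its minimum is min P + min Q.
P'(x) = 4(x - 4)(x - 1)(x + 2) vanishes at x ∈ {-2, 1, 4}; Q'(y) = 12y(y - 2)(y + 4) vanishes at y ∈ {-4, 0, 2}.
Local minima of P (where P''>0): P(-2)=-64, P(4)=-64. Local minima of Q: Q(-4)=-512, Q(2)=-80.
So the global minimum of g is P(-2) + Q(-4) = -64 − 512 = -576, attained at (-2, -4).

-576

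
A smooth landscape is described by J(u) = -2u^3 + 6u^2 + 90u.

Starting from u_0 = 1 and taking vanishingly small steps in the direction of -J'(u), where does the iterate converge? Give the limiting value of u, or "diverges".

J'(u) = -6(u - 5)(u + 3), so J'(1) = 96.
Gradient descent moves in the -J' direction, i.e. u is decreasing.
The nearest critical point in that direction is u = -3, where J'' = 48 > 0 (a local minimum). The iterate converges there.

-3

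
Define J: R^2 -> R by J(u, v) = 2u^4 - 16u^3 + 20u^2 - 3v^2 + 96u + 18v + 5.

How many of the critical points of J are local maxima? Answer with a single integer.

J separates as a function of u plus a function of v, so ∇J=0 decouples.
∂J/∂u = 8(u - 4)(u - 3)(u + 1) = 0 at u ∈ {-1, 3, 4}; ∂J/∂v = -6(v - 3) = 0 at v ∈ {3}.
The Hessian is diagonal: diag(J_uu, J_vv). Second derivatives: J_uu(-1)=160, J_uu(3)=-32, J_uu(4)=40; J_vv(3)=-6.
Local maxima occur where both diagonal entries negative: (3, 3). Count: 1.

1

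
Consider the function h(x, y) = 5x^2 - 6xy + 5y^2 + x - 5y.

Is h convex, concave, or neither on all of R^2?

convex

h is quadratic, so its Hessian is the constant matrix H = [[10, -6], [-6, 10]].
det(H) = 64, tr(H) = 20.
det(H) > 0 and tr(H) > 0, so H is positive definite everywhere: convex.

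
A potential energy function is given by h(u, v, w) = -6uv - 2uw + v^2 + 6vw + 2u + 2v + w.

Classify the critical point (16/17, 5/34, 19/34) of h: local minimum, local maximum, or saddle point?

saddle point

The Hessian is constant: H = [[0, -6, -2], [-6, 2, 6], [-2, 6, 0]].
Leading principal minors: Δ₁ = 0, Δ₂ = -36, Δ₃ = 136.
The minors fit neither the all-positive nor the alternating-sign pattern, so H is indefinite: a saddle point.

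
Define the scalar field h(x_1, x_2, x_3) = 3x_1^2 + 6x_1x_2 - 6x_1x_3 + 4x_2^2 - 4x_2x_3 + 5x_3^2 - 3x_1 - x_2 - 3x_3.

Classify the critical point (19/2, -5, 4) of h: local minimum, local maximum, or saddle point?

The Hessian is constant: H = [[6, 6, -6], [6, 8, -4], [-6, -4, 10]].
Leading principal minors: Δ₁ = 6, Δ₂ = 12, Δ₃ = 24.
All leading minors are positive, so H is positive definite: a local minimum.

local minimum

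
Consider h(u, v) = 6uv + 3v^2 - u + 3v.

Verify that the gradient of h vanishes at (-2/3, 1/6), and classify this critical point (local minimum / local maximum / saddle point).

∇h = (6v - 1, 6u + 6v + 3); substituting (-2/3, 1/6) gives ∇h = (0, 0), so (-2/3, 1/6) is indeed a critical point.
The Hessian of h is constant: H = [[0, 6], [6, 6]].
det(H) = 0·6 − 6² = -36.
Since det(H) < 0, H is indefinite and the critical point is a saddle point.

saddle point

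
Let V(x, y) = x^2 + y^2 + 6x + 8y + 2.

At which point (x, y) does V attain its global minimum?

V(x,y) separates as P(x) + Q(y) + 2, so its minimum is min P + min Q + 2.
P'(x) = 2x + 6 vanishes at x ∈ {-3}; Q'(y) = 2y + 8 vanishes at y ∈ {-4}.
Local minima of P (where P''>0): P(-3)=-9. Local minima of Q: Q(-4)=-16.
So the global minimum of V is P(-3) + Q(-4) + 2 = -9 − 16 + 2 = -23, attained at (-3, -4).

(-3, -4)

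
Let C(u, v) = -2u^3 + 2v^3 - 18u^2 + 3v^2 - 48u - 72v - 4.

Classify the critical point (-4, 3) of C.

The mixed partial ∂²C/∂u∂v is 0, so the Hessian at any point is diag(C_uu, C_vv) = diag(-12(u + 3), 6(2v + 1)).
At (-4, 3): H = diag(12, 42).
Both eigenvalues are positive, so H is positive definite: a local minimum.

local minimum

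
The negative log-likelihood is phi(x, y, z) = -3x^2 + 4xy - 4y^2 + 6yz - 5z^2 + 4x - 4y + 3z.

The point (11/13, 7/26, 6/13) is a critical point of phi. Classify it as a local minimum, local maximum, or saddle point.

The Hessian is constant: H = [[-6, 4, 0], [4, -8, 6], [0, 6, -10]].
Leading principal minors: Δ₁ = -6, Δ₂ = 32, Δ₃ = -104.
The minors alternate sign starting negative (−, +, −), so H is negative definite: a local maximum.

local maximum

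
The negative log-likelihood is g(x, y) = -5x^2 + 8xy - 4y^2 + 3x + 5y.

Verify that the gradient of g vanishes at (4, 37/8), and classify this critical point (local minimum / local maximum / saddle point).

local maximum

∇g = (-10x + 8y + 3, 8x - 8y + 5); substituting (4, 37/8) gives ∇g = (0, 0), so (4, 37/8) is indeed a critical point.
The Hessian of g is constant: H = [[-10, 8], [8, -8]].
det(H) = (-10)·(-8) − 8² = 16.
det(H) > 0 and tr(H) = -18 < 0, so H is negative definite and the point is a local maximum.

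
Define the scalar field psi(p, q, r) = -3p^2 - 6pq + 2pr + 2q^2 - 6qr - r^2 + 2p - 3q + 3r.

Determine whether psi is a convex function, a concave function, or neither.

psi is quadratic, so its Hessian is the constant matrix H = [[-6, -6, 2], [-6, 4, -6], [2, -6, -2]].
Leading principal minors: -6, -60, 464.
Neither pattern holds ⇒ H is indefinite ⇒ neither convex nor concave.

neither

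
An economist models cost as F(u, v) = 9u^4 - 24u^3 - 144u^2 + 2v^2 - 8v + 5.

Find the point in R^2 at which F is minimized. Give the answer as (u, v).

(4, 2)

F(u,v) separates as P(u) + Q(v) + 5, so its minimum is min P + min Q + 5.
P'(u) = 36u(u - 4)(u + 2) vanishes at u ∈ {-2, 0, 4}; Q'(v) = 4v - 8 vanishes at v ∈ {2}.
Local minima of P (where P''>0): P(-2)=-240, P(4)=-1536. Local minima of Q: Q(2)=-8.
So the global minimum of F is P(4) + Q(2) + 5 = -1536 − 8 + 5 = -1539, attained at (4, 2).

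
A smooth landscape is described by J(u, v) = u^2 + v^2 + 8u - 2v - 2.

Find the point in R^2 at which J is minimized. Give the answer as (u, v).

(-4, 1)

J(u,v) separates as P(u) + Q(v) − 2, so its minimum is min P + min Q − 2.
P'(u) = 2u + 8 vanishes at u ∈ {-4}; Q'(v) = 2v - 2 vanishes at v ∈ {1}.
Local minima of P (where P''>0): P(-4)=-16. Local minima of Q: Q(1)=-1.
So the global minimum of J is P(-4) + Q(1) − 2 = -16 − 1 − 2 = -19, attained at (-4, 1).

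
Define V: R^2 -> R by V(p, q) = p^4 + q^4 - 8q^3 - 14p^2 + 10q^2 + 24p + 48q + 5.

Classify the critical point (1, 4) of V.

saddle point

The mixed partial ∂²V/∂p∂q is 0, so the Hessian at any point is diag(V_pp, V_qq) = diag(4(3p^2 - 7), 4(3q^2 - 12q + 5)).
At (1, 4): H = diag(-16, 20).
The eigenvalues have opposite signs, so H is indefinite: a saddle point.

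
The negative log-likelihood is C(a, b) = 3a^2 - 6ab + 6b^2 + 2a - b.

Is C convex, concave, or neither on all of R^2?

C is quadratic, so its Hessian is the constant matrix H = [[6, -6], [-6, 12]].
det(H) = 36, tr(H) = 18.
det(H) > 0 and tr(H) > 0, so H is positive definite everywhere: convex.

convex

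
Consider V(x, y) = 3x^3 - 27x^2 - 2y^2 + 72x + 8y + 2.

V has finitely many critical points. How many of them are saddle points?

V separates as a function of x plus a function of y, so ∇V=0 decouples.
∂V/∂x = 9(x - 4)(x - 2) = 0 at x ∈ {2, 4}; ∂V/∂y = -4(y - 2) = 0 at y ∈ {2}.
The Hessian is diagonal: diag(V_xx, V_yy). Second derivatives: V_xx(2)=-18, V_xx(4)=18; V_yy(2)=-4.
Saddle points occur where the two diagonal entries have opposite signs: (4, 2). Count: 1.

1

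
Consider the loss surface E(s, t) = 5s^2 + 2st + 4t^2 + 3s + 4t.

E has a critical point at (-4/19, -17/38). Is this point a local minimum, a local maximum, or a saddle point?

The Hessian of E is constant: H = [[10, 2], [2, 8]].
det(H) = 10·8 − 2² = 76.
det(H) > 0 and tr(H) = 18 > 0, so H is positive definite and the point is a local minimum.

local minimum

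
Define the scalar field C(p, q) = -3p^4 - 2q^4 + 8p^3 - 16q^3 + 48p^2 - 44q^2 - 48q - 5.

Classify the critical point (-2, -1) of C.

local maximum

The mixed partial ∂²C/∂p∂q is 0, so the Hessian at any point is diag(C_pp, C_qq) = diag(12(-3p^2 + 4p + 8), -8(3q^2 + 12q + 11)).
At (-2, -1): H = diag(-144, -16).
Both eigenvalues are negative, so H is negative definite: a local maximum.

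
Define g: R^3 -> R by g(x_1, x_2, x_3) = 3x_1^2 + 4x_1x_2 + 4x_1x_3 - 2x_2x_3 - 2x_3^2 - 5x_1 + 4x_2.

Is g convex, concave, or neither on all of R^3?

neither

g is quadratic, so its Hessian is the constant matrix H = [[6, 4, 4], [4, 0, -2], [4, -2, -4]].
Leading principal minors: 6, -16, -24.
Neither pattern holds ⇒ H is indefinite ⇒ neither convex nor concave.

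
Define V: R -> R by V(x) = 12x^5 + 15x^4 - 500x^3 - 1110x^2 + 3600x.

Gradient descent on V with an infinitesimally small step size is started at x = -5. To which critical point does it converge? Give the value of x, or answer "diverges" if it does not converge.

diverges

V'(x) = 60(x - 5)(x - 1)(x + 3)(x + 4), so V'(-5) = 7200.
Gradient descent moves in the -V' direction, i.e. x is decreasing.
There is no critical point below x=-5, and V' keeps the same sign, so the iterate runs off to −∞.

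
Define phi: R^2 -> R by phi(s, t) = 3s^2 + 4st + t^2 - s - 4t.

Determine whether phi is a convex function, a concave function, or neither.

phi is quadratic, so its Hessian is the constant matrix H = [[6, 4], [4, 2]].
det(H) = -4, tr(H) = 8.
det(H) < 0, so H is indefinite: neither convex nor concave.

neither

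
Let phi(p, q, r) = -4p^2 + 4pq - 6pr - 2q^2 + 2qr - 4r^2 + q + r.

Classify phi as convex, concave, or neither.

concave

phi is quadratic, so its Hessian is the constant matrix H = [[-8, 4, -6], [4, -4, 2], [-6, 2, -8]].
Leading principal minors: -8, 16, -48.
Signs alternate −, +, − ⇒ H ≺ 0 ⇒ concave.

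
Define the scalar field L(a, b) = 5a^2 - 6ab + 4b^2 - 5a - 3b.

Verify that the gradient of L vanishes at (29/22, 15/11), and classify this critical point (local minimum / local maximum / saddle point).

local minimum

∇L = (10a - 6b - 5, -6a + 8b - 3); substituting (29/22, 15/11) gives ∇L = (0, 0), so (29/22, 15/11) is indeed a critical point.
The Hessian of L is constant: H = [[10, -6], [-6, 8]].
det(H) = 10·8 − (-6)² = 44.
det(H) > 0 and tr(H) = 18 > 0, so H is positive definite and the point is a local minimum.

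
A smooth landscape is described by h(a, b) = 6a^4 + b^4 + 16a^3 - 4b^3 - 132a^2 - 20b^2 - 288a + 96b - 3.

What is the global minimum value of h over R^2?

h(a,b) separates as P(a) + Q(b) − 3, so its minimum is min P + min Q − 3.
P'(a) = 24(a - 3)(a + 1)(a + 4) vanishes at a ∈ {-4, -1, 3}; Q'(b) = 4(b - 4)(b - 2)(b + 3) vanishes at b ∈ {-3, 2, 4}.
Local minima of P (where P''>0): P(-4)=-448, P(3)=-1134. Local minima of Q: Q(-3)=-279, Q(4)=64.
So the global minimum of h is P(3) + Q(-3) − 3 = -1134 − 279 − 3 = -1416, attained at (3, -3).

-1416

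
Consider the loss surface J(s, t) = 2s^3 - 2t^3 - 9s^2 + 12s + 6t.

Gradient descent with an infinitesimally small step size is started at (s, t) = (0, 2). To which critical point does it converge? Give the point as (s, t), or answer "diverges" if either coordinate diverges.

J is separable, so gradient descent decouples: s follows -∂J/∂s, t follows -∂J/∂t.
∂J/∂s = 6(s - 2)(s - 1); at s=0 this is 12, so s decreases.
∂J/∂t = -6(t - 1)(t + 1); at t=2 this is -18, so t increases.
The s-coordinate has no critical point in that direction and runs off to infinity.

diverges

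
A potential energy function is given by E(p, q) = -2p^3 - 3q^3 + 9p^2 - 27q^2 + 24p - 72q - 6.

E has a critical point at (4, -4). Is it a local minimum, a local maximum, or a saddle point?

saddle point

The mixed partial ∂²E/∂p∂q is 0, so the Hessian at any point is diag(E_pp, E_qq) = diag(6(-2p + 3), -18(q + 3)).
At (4, -4): H = diag(-30, 18).
The eigenvalues have opposite signs, so H is indefinite: a saddle point.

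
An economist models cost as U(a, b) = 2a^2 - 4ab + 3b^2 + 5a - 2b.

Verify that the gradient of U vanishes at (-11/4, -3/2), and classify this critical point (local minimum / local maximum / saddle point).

∇U = (4a - 4b + 5, -4a + 6b - 2); substituting (-11/4, -3/2) gives ∇U = (0, 0), so (-11/4, -3/2) is indeed a critical point.
The Hessian of U is constant: H = [[4, -4], [-4, 6]].
det(H) = 4·6 − (-4)² = 8.
det(H) > 0 and tr(H) = 10 > 0, so H is positive definite and the point is a local minimum.

local minimum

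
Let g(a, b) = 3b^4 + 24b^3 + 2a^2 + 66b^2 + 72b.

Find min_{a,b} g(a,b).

g(a,b) separates as P(a) + Q(b), so its minimum is min P + min Q.
P'(a) = 4a vanishes at a ∈ {0}; Q'(b) = 12(b + 1)(b + 2)(b + 3) vanishes at b ∈ {-3, -2, -1}.
Local minima of P (where P''>0): P(0)=0. Local minima of Q: Q(-3)=-27, Q(-1)=-27.
So the global minimum of g is P(0) + Q(-3) = 0 − 27 = -27, attained at (0, -3).

-27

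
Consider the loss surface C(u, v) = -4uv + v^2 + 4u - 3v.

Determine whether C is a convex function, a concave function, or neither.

neither

C is quadratic, so its Hessian is the constant matrix H = [[0, -4], [-4, 2]].
det(H) = -16, tr(H) = 2.
det(H) < 0, so H is indefinite: neither convex nor concave.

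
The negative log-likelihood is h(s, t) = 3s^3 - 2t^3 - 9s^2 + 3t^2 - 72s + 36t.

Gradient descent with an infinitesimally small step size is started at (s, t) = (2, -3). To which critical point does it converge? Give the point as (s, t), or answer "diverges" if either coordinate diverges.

(4, -2)

h is separable, so gradient descent decouples: s follows -∂h/∂s, t follows -∂h/∂t.
∂h/∂s = 9(s - 4)(s + 2); at s=2 this is -72, so s increases.
∂h/∂t = -6(t - 3)(t + 2); at t=-3 this is -36, so t increases.
s converges to its nearest critical value 4 (a local min of the s-part); t converges to -2. The iterate converges to (4, -2).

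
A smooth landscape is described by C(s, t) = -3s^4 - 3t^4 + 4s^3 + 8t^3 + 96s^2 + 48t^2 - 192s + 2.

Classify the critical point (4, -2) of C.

The mixed partial ∂²C/∂s∂t is 0, so the Hessian at any point is diag(C_ss, C_tt) = diag(12(-3s^2 + 2s + 16), 12(-3t^2 + 4t + 8)).
At (4, -2): H = diag(-288, -144).
Both eigenvalues are negative, so H is negative definite: a local maximum.

local maximum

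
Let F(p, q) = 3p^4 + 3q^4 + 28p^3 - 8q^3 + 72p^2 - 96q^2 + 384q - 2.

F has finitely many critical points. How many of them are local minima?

F separates as a function of p plus a function of q, so ∇F=0 decouples.
∂F/∂p = 12p(p + 3)(p + 4) = 0 at p ∈ {-4, -3, 0}; ∂F/∂q = 12(q - 4)(q - 2)(q + 4) = 0 at q ∈ {-4, 2, 4}.
The Hessian is diagonal: diag(F_pp, F_qq). Second derivatives: F_pp(-4)=48, F_pp(-3)=-36, F_pp(0)=144; F_qq(-4)=576, F_qq(2)=-144, F_qq(4)=192.
Local minima occur where both diagonal entries positive: (-4, -4), (-4, 4), (0, -4), (0, 4). Count: 4.

4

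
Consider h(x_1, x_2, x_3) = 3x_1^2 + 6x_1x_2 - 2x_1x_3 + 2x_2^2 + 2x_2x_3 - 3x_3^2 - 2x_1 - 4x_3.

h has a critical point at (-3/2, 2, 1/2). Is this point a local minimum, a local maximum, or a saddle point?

The Hessian is constant: H = [[6, 6, -2], [6, 4, 2], [-2, 2, -6]].
Leading principal minors: Δ₁ = 6, Δ₂ = -12, Δ₃ = -16.
The minors fit neither the all-positive nor the alternating-sign pattern, so H is indefinite: a saddle point.

saddle point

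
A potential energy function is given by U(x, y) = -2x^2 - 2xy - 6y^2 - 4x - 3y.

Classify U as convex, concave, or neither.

U is quadratic, so its Hessian is the constant matrix H = [[-4, -2], [-2, -12]].
det(H) = 44, tr(H) = -16.
det(H) > 0 and tr(H) < 0, so H is negative definite everywhere: concave.

concave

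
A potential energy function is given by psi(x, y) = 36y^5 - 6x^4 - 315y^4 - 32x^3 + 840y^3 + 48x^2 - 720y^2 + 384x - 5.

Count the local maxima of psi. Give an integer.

psi separates as a function of x plus a function of y, so ∇psi=0 decouples.
∂psi/∂x = -24(x - 2)(x + 2)(x + 4) = 0 at x ∈ {-4, -2, 2}; ∂psi/∂y = 180y(y - 4)(y - 2)(y - 1) = 0 at y ∈ {0, 1, 2, 4}.
The Hessian is diagonal: diag(psi_xx, psi_yy). Second derivatives: psi_xx(-4)=-288, psi_xx(-2)=192, psi_xx(2)=-576; psi_yy(0)=-1440, psi_yy(1)=540, psi_yy(2)=-720, psi_yy(4)=4320.
Local maxima occur where both diagonal entries negative: (-4, 0), (-4, 2), (2, 0), (2, 2). Count: 4.

4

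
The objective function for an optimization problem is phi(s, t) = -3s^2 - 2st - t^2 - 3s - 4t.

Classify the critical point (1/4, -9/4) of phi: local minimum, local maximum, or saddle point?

local maximum

The Hessian of phi is constant: H = [[-6, -2], [-2, -2]].
det(H) = (-6)·(-2) − (-2)² = 8.
det(H) > 0 and tr(H) = -8 < 0, so H is negative definite and the point is a local maximum.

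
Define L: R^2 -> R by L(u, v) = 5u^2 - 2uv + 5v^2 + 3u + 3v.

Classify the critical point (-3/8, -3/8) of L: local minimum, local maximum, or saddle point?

local minimum

The Hessian of L is constant: H = [[10, -2], [-2, 10]].
det(H) = 10·10 − (-2)² = 96.
det(H) > 0 and tr(H) = 20 > 0, so H is positive definite and the point is a local minimum.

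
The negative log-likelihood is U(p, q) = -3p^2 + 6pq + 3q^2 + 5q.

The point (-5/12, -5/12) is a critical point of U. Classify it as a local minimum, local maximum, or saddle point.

The Hessian of U is constant: H = [[-6, 6], [6, 6]].
det(H) = (-6)·6 − 6² = -72.
Since det(H) < 0, H is indefinite and the critical point is a saddle point.

saddle point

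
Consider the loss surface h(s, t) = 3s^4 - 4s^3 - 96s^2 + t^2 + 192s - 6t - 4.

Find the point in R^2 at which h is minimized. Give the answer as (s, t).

h(s,t) separates as P(s) + Q(t) − 4, so its minimum is min P + min Q − 4.
P'(s) = 12(s - 4)(s - 1)(s + 4) vanishes at s ∈ {-4, 1, 4}; Q'(t) = 2(t - 3) vanishes at t ∈ {3}.
Local minima of P (where P''>0): P(-4)=-1280, P(4)=-256. Local minima of Q: Q(3)=-9.
So the global minimum of h is P(-4) + Q(3) − 4 = -1280 − 9 − 4 = -1293, attained at (-4, 3).

(-4, 3)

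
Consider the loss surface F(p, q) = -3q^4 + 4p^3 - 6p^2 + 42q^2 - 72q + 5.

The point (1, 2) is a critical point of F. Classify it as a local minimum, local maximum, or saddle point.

The mixed partial ∂²F/∂p∂q is 0, so the Hessian at any point is diag(F_pp, F_qq) = diag(12(2p - 1), 12(-3q^2 + 7)).
At (1, 2): H = diag(12, -60).
The eigenvalues have opposite signs, so H is indefinite: a saddle point.

saddle point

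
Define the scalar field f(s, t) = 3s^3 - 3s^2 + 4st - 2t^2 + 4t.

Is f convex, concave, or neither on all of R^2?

neither

The term 3s^3 is cubic, so the Hessian is not constant.
∂²f/∂s² = 18s - 6, which takes both signs as s varies (negative for sufficiently negative s). A diagonal entry of the Hessian changing sign means the Hessian is neither positive- nor negative-semidefinite on all of R^2.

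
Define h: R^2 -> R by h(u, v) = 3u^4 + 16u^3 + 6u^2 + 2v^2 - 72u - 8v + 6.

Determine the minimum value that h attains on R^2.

h(u,v) separates as P(u) + Q(v) + 6, so its minimum is min P + min Q + 6.
P'(u) = 12(u - 1)(u + 2)(u + 3) vanishes at u ∈ {-3, -2, 1}; Q'(v) = 4v - 8 vanishes at v ∈ {2}.
Local minima of P (where P''>0): P(-3)=81, P(1)=-47. Local minima of Q: Q(2)=-8.
So the global minimum of h is P(1) + Q(2) + 6 = -47 − 8 + 6 = -49, attained at (1, 2).

-49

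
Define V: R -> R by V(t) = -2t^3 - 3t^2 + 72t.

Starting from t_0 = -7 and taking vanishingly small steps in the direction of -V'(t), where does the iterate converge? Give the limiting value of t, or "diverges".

-4

V'(t) = -6(t - 3)(t + 4), so V'(-7) = -180.
Gradient descent moves in the -V' direction, i.e. t is increasing.
The nearest critical point in that direction is t = -4, where V'' = 42 > 0 (a local minimum). The iterate converges there.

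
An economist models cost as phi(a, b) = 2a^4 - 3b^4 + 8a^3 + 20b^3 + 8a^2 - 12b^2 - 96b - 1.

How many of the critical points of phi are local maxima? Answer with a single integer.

2

phi separates as a function of a plus a function of b, so ∇phi=0 decouples.
∂phi/∂a = 8a(a + 1)(a + 2) = 0 at a ∈ {-2, -1, 0}; ∂phi/∂b = -12(b - 4)(b - 2)(b + 1) = 0 at b ∈ {-1, 2, 4}.
The Hessian is diagonal: diag(phi_aa, phi_bb). Second derivatives: phi_aa(-2)=16, phi_aa(-1)=-8, phi_aa(0)=16; phi_bb(-1)=-180, phi_bb(2)=72, phi_bb(4)=-120.
Local maxima occur where both diagonal entries negative: (-1, -1), (-1, 4). Count: 2.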